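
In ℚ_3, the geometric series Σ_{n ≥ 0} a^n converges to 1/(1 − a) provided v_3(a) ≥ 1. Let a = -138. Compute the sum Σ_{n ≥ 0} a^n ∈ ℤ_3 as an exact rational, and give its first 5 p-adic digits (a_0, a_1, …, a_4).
Σ a^n = 1/(1 − a) = 1/139;  first 5 digits = (1, 2, 0, 0, 0)

v_3(a) = 1 ≥ 1, so the series converges in ℤ_3 to 1/(1 − a) = 1/(1 − (-138)) = 1/139. Expand this rational in ℤ_3: compute digits iteratively via d_i = x_i mod 3, x_{i+1} = (x_i − d_i)/3. The first 5 digits are (1, 2, 0, 0, 0).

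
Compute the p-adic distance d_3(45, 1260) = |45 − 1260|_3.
d_3(45, 1260) = 1/243

Step 1 — x − y = 45 − 1260 = -1215. Step 2 — v_3(-1215) = 5 (factor: -1215 = −(3^5 · 5); the sign does not affect v_p). Step 3 — |x − y|_3 = 3^{-5} = 1/243.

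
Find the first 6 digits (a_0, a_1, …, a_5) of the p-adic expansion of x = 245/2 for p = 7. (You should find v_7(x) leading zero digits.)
(a_0, …, a_5) = (0, 0, 6, 3, 3, 3)

v_7(245/2) = 2, so a_0 = ... = a_1 = 0. Factor out: x = 7^2 · u with u = 5/2 a unit in ℤ_7. Expand u iteratively via a_{v+i} = u_i mod 7, u_{i+1} = (u_i − a_{v+i})/7:
  u_0 = 5/2;  a_2 = 6;  u_1 = (u_0 − 6)/7 = -1/2
  u_1 = -1/2;  a_3 = 3;  u_2 = (u_1 − 3)/7 = -1/2
  u_2 = -1/2;  a_4 = 3;  u_3 = (u_2 − 3)/7 = -1/2
  u_3 = -1/2;  a_5 = 3;  u_4 = (u_3 − 3)/7 = -1/2
Digits: (0, 0, 6, 3, 3, 3).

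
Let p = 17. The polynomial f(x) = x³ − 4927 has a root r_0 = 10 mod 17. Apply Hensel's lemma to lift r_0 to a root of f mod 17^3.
r_2 = 3835 (mod 4913)

Hensel: r_{i+1} = r_i − f(r_i)/f′(r_i) mod 17^{i+2}, where f′(x) = 3x². Iterate:
  r_0 = 10 (mod 17)
  r_1 = 78 (mod 289)
  r_2 = 3835 (mod 4913)
Final: r = 3835 with f(r) ≡ 0 mod 17^3.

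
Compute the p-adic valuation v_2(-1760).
v_2(-1760) = 5

v_2(n) is the largest exponent k such that 2^k divides n. Factor out: -1760 = -2^5 · 55. (Sign doesn't affect v_p.) So v_2(-1760) = 5.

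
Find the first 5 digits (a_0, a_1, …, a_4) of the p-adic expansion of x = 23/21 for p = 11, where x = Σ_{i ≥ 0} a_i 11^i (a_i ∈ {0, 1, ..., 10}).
(a_0, …, a_4) = (10, 6, 2, 5, 10)

v_11(23/21) = 0 (numerator and denominator both coprime to 11), so x ∈ ℤ_11^×. Compute digits iteratively via a_i = x_i mod 11, x_{i+1} = (x_i − a_i)/11, with x_0 = x:
  x_0 = 23/21;  a_0 = 10;  x_1 = (x_0 − 10)/11 = -17/21
  x_1 = -17/21;  a_1 = 6;  x_2 = (x_1 − 6)/11 = -13/21
  x_2 = -13/21;  a_2 = 2;  x_3 = (x_2 − 2)/11 = -5/21
  x_3 = -5/21;  a_3 = 5;  x_4 = (x_3 − 5)/11 = -10/21
  x_4 = -10/21;  a_4 = 10;  x_5 = (x_4 − 10)/11 = -20/21
Digits: (10, 6, 2, 5, 10).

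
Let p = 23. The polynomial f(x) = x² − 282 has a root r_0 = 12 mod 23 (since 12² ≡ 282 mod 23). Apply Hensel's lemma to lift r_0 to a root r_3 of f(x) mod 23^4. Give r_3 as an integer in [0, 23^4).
r_3 = 184771 (mod 279841)

Hensel's recurrence: r_{i+1} = r_i − f(r_i)·(f′(r_i))^{-1} mod 23^{i+2}, with f′(x) = 2x. Iterate:
  r_0 = 12 (mod 23)
  r_1 = 150 (mod 529)
  r_2 = 2266 (mod 12167)
  r_3 = 184771 (mod 279841)
Final: r_3 = 184771, and one checks f(r_3) ≡ 0 mod 23^4.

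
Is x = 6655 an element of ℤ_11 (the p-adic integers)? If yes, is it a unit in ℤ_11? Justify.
x ∈ ℤ_11 but not a unit; v_11(x) = 3 > 0

ℤ_11 = {x ∈ ℚ_11 : v_11(x) ≥ 0} and ℤ_11^× = {x ∈ ℤ_11 : v_11(x) = 0}. Here v_11(6655) = v_11(num) − v_11(den) = 3; compare against these criteria.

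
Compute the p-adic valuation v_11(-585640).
v_11(-585640) = 4

v_11(n) is the largest exponent k such that 11^k divides n. Factor out: -585640 = -11^4 · 40. (Sign doesn't affect v_p.) So v_11(-585640) = 4.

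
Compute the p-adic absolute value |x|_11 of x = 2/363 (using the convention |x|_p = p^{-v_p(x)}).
|2/363|_11 = 121

Step 1 — compute v_11(x) by factoring powers of 11 out of the numerator and denominator: v_11(2/363) = -2. Step 2 — apply |x|_p = p^{-v_p(x)} = 11^{2} = 121.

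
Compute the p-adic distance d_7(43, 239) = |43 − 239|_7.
d_7(43, 239) = 1/49

Step 1 — x − y = 43 − 239 = -196. Step 2 — v_7(-196) = 2 (factor: -196 = −(7^2 · 4); the sign does not affect v_p). Step 3 — |x − y|_7 = 7^{-2} = 1/49.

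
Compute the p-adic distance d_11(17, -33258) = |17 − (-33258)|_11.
d_11(17, -33258) = 1/1331

Step 1 — x − y = 17 − (-33258) = 33275. Step 2 — v_11(33275) = 3 (factor: 33275 = (11^3 · 25); the sign does not affect v_p). Step 3 — |x − y|_11 = 11^{-3} = 1/1331.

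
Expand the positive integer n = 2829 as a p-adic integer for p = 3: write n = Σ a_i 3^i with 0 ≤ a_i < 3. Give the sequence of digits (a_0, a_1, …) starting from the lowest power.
(a_0, a_1, …) = (0, 1, 2, 2, 1, 2, 0, 1)

Repeated division by 3 gives the digits low-to-high: 2829 = 1·3^1 + 2·3^2 + 2·3^3 + 1·3^4 + 2·3^5 + 1·3^7. Digit sequence: (0, 1, 2, 2, 1, 2, 0, 1).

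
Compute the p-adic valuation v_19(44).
v_19(44) = 0

v_19(n) is the largest exponent k such that 19^k divides n. Factor out: 44 = 19^0 · 44. (Sign doesn't affect v_p.) So v_19(44) = 0.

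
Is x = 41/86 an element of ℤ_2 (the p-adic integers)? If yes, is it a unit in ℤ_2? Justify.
x ∉ ℤ_2 (v_2(x) = -1 < 0)

ℤ_2 = {x ∈ ℚ_2 : v_2(x) ≥ 0} and ℤ_2^× = {x ∈ ℤ_2 : v_2(x) = 0}. Here v_2(41/86) = v_2(num) − v_2(den) = -1; compare against these criteria.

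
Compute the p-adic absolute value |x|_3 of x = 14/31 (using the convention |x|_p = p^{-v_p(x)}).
|14/31|_3 = 1

Step 1 — compute v_3(x) by factoring powers of 3 out of the numerator and denominator: v_3(14/31) = 0. Step 2 — apply |x|_p = p^{-v_p(x)} = 3^{0} = 1.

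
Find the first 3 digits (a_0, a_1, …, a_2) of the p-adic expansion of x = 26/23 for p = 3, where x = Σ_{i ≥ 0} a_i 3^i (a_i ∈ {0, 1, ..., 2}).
(a_0, …, a_2) = (1, 2, 0)

v_3(26/23) = 0 (numerator and denominator both coprime to 3), so x ∈ ℤ_3^×. Compute digits iteratively via a_i = x_i mod 3, x_{i+1} = (x_i − a_i)/3, with x_0 = x:
  x_0 = 26/23;  a_0 = 1;  x_1 = (x_0 − 1)/3 = 1/23
  x_1 = 1/23;  a_1 = 2;  x_2 = (x_1 − 2)/3 = -15/23
  x_2 = -15/23;  a_2 = 0;  x_3 = (x_2 − 0)/3 = -5/23
Digits: (1, 2, 0).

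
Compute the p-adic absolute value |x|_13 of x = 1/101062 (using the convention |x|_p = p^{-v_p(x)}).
|1/101062|_13 = 2197

Step 1 — compute v_13(x) by factoring powers of 13 out of the numerator and denominator: v_13(1/101062) = -3. Step 2 — apply |x|_p = p^{-v_p(x)} = 13^{3} = 2197.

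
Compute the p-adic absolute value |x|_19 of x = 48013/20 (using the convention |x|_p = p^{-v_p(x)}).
|48013/20|_19 = 1/6859

Step 1 — compute v_19(x) by factoring powers of 19 out of the numerator and denominator: v_19(48013/20) = 3. Step 2 — apply |x|_p = p^{-v_p(x)} = 19^{-3} = 1/6859.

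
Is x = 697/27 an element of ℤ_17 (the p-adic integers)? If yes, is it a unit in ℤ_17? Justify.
x ∈ ℤ_17 but not a unit; v_17(x) = 1 > 0

ℤ_17 = {x ∈ ℚ_17 : v_17(x) ≥ 0} and ℤ_17^× = {x ∈ ℤ_17 : v_17(x) = 0}. Here v_17(697/27) = v_17(num) − v_17(den) = 1; compare against these criteria.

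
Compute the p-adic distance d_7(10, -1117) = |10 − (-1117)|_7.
d_7(10, -1117) = 1/49

Step 1 — x − y = 10 − (-1117) = 1127. Step 2 — v_7(1127) = 2 (factor: 1127 = (7^2 · 23); the sign does not affect v_p). Step 3 — |x − y|_7 = 7^{-2} = 1/49.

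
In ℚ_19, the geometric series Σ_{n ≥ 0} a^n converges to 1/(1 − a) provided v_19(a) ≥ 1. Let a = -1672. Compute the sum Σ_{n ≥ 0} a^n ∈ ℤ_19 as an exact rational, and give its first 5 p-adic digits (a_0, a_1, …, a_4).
Σ a^n = 1/(1 − a) = 1/1673;  first 5 digits = (1, 7, 6, 9, 14)

v_19(a) = 1 ≥ 1, so the series converges in ℤ_19 to 1/(1 − a) = 1/(1 − (-1672)) = 1/1673. Expand this rational in ℤ_19: compute digits iteratively via d_i = x_i mod 19, x_{i+1} = (x_i − d_i)/19. The first 5 digits are (1, 7, 6, 9, 14).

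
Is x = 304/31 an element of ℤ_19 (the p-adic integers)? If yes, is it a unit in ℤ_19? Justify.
x ∈ ℤ_19 but not a unit; v_19(x) = 1 > 0

ℤ_19 = {x ∈ ℚ_19 : v_19(x) ≥ 0} and ℤ_19^× = {x ∈ ℤ_19 : v_19(x) = 0}. Here v_19(304/31) = v_19(num) − v_19(den) = 1; compare against these criteria.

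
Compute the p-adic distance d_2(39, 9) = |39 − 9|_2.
d_2(39, 9) = 1/2

Step 1 — x − y = 39 − 9 = 30. Step 2 — v_2(30) = 1 (factor: 30 = (2^1 · 15); the sign does not affect v_p). Step 3 — |x − y|_2 = 2^{-1} = 1/2.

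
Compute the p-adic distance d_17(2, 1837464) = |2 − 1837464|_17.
d_17(2, 1837464) = 1/83521

Step 1 — x − y = 2 − 1837464 = -1837462. Step 2 — v_17(-1837462) = 4 (factor: -1837462 = −(17^4 · 22); the sign does not affect v_p). Step 3 — |x − y|_17 = 17^{-4} = 1/83521.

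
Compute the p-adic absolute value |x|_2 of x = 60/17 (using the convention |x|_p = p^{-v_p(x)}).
|60/17|_2 = 1/4

Step 1 — compute v_2(x) by factoring powers of 2 out of the numerator and denominator: v_2(60/17) = 2. Step 2 — apply |x|_p = p^{-v_p(x)} = 2^{-2} = 1/4.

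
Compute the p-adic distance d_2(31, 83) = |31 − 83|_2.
d_2(31, 83) = 1/4

Step 1 — x − y = 31 − 83 = -52. Step 2 — v_2(-52) = 2 (factor: -52 = −(2^2 · 13); the sign does not affect v_p). Step 3 — |x − y|_2 = 2^{-2} = 1/4.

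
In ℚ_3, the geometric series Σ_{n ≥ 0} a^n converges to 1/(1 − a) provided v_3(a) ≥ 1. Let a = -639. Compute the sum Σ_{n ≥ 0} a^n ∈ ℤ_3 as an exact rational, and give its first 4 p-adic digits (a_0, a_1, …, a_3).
Σ a^n = 1/(1 − a) = 1/640;  first 4 digits = (1, 0, 1, 0)

v_3(a) = 2 ≥ 1, so the series converges in ℤ_3 to 1/(1 − a) = 1/(1 − (-639)) = 1/640. Expand this rational in ℤ_3: compute digits iteratively via d_i = x_i mod 3, x_{i+1} = (x_i − d_i)/3. The first 4 digits are (1, 0, 1, 0).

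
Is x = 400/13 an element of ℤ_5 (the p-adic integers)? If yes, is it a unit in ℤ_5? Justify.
x ∈ ℤ_5 but not a unit; v_5(x) = 2 > 0

ℤ_5 = {x ∈ ℚ_5 : v_5(x) ≥ 0} and ℤ_5^× = {x ∈ ℤ_5 : v_5(x) = 0}. Here v_5(400/13) = v_5(num) − v_5(den) = 2; compare against these criteria.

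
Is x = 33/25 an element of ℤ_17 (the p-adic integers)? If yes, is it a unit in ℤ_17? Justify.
x ∈ ℤ_17^× (unit); v_17(x) = 0

ℤ_17 = {x ∈ ℚ_17 : v_17(x) ≥ 0} and ℤ_17^× = {x ∈ ℤ_17 : v_17(x) = 0}. Here v_17(33/25) = v_17(num) − v_17(den) = 0; compare against these criteria.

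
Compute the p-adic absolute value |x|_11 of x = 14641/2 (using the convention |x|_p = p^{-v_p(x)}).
|14641/2|_11 = 1/14641

Step 1 — compute v_11(x) by factoring powers of 11 out of the numerator and denominator: v_11(14641/2) = 4. Step 2 — apply |x|_p = p^{-v_p(x)} = 11^{-4} = 1/14641.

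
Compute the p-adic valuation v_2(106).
v_2(106) = 1

v_2(n) is the largest exponent k such that 2^k divides n. Factor out: 106 = 2^1 · 53. (Sign doesn't affect v_p.) So v_2(106) = 1.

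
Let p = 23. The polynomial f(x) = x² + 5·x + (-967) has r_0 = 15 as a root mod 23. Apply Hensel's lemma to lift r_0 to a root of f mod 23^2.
r_1 = 291 (mod 529)

Hensel: r_{i+1} = r_i − f(r_i)·(f′(r_i))^{-1} mod 23^{i+2}, f′(x) = 2x + 5. Iterate:
  r_0 = 15 (mod 23)
  r_1 = 291 (mod 529)
Final: r = 291 satisfies f(r) ≡ 0 mod 23^2.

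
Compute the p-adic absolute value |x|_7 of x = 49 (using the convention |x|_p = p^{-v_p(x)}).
|49|_7 = 1/49

Step 1 — compute v_7(x) by factoring powers of 7 out of the numerator and denominator: v_7(49) = 2. Step 2 — apply |x|_p = p^{-v_p(x)} = 7^{-2} = 1/49.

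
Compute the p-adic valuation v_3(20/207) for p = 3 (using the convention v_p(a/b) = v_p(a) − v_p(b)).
v_3(20/207) = -2

Factor powers of 3 from the numerator and denominator of the reduced fraction: 20 = 3^0 · 20 and 207 = 3^2 · 23. Apply v_p(a/b) = v_p(a) − v_p(b): v_3(20/207) = 0 − 2 = -2.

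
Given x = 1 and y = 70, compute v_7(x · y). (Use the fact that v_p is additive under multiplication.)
v_7(70) = 1

v_p(x) = 0 (factor: 1 = 7^0 · 1); v_p(y) = 1 (factor: 70 = 7^1 · 10). Additivity: v_p(xy) = v_p(x) + v_p(y) = 0 + 1 = 1. (Direct check: xy = 70 = 7^1 · (10).)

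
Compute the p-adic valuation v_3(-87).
v_3(-87) = 1

v_3(n) is the largest exponent k such that 3^k divides n. Factor out: -87 = -3^1 · 29. (Sign doesn't affect v_p.) So v_3(-87) = 1.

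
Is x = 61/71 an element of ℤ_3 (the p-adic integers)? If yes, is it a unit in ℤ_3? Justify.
x ∈ ℤ_3^× (unit); v_3(x) = 0

ℤ_3 = {x ∈ ℚ_3 : v_3(x) ≥ 0} and ℤ_3^× = {x ∈ ℤ_3 : v_3(x) = 0}. Here v_3(61/71) = v_3(num) − v_3(den) = 0; compare against these criteria.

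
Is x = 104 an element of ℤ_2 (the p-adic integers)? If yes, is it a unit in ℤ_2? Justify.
x ∈ ℤ_2 but not a unit; v_2(x) = 3 > 0

ℤ_2 = {x ∈ ℚ_2 : v_2(x) ≥ 0} and ℤ_2^× = {x ∈ ℤ_2 : v_2(x) = 0}. Here v_2(104) = v_2(num) − v_2(den) = 3; compare against these criteria.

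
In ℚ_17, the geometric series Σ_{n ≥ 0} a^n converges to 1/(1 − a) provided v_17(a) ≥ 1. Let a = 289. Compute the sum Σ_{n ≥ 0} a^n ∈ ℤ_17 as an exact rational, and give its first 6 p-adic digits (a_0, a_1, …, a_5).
Σ a^n = 1/(1 − a) = -1/288;  first 6 digits = (1, 0, 1, 0, 1, 0)

v_17(a) = 2 ≥ 1, so the series converges in ℤ_17 to 1/(1 − a) = 1/(1 − 289) = -1/288. Expand this rational in ℤ_17: compute digits iteratively via d_i = x_i mod 17, x_{i+1} = (x_i − d_i)/17. The first 6 digits are (1, 0, 1, 0, 1, 0).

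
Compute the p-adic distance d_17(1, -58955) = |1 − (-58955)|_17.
d_17(1, -58955) = 1/4913

Step 1 — x − y = 1 − (-58955) = 58956. Step 2 — v_17(58956) = 3 (factor: 58956 = (17^3 · 12); the sign does not affect v_p). Step 3 — |x − y|_17 = 17^{-3} = 1/4913.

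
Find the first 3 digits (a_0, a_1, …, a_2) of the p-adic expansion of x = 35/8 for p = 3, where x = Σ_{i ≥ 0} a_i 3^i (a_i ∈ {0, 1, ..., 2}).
(a_0, …, a_2) = (1, 0, 0)

v_3(35/8) = 0 (numerator and denominator both coprime to 3), so x ∈ ℤ_3^×. Compute digits iteratively via a_i = x_i mod 3, x_{i+1} = (x_i − a_i)/3, with x_0 = x:
  x_0 = 35/8;  a_0 = 1;  x_1 = (x_0 − 1)/3 = 9/8
  x_1 = 9/8;  a_1 = 0;  x_2 = (x_1 − 0)/3 = 3/8
  x_2 = 3/8;  a_2 = 0;  x_3 = (x_2 − 0)/3 = 1/8
Digits: (1, 0, 0).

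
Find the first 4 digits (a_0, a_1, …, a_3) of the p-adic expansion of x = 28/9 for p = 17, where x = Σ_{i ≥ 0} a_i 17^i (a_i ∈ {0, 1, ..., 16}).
(a_0, …, a_3) = (5, 15, 1, 15)

v_17(28/9) = 0 (numerator and denominator both coprime to 17), so x ∈ ℤ_17^×. Compute digits iteratively via a_i = x_i mod 17, x_{i+1} = (x_i − a_i)/17, with x_0 = x:
  x_0 = 28/9;  a_0 = 5;  x_1 = (x_0 − 5)/17 = -1/9
  x_1 = -1/9;  a_1 = 15;  x_2 = (x_1 − 15)/17 = -8/9
  x_2 = -8/9;  a_2 = 1;  x_3 = (x_2 − 1)/17 = -1/9
  x_3 = -1/9;  a_3 = 15;  x_4 = (x_3 − 15)/17 = -8/9
Digits: (5, 15, 1, 15).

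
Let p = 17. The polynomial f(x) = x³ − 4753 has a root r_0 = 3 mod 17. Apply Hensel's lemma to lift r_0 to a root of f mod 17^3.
r_2 = 2094 (mod 4913)

Hensel: r_{i+1} = r_i − f(r_i)/f′(r_i) mod 17^{i+2}, where f′(x) = 3x². Iterate:
  r_0 = 3 (mod 17)
  r_1 = 71 (mod 289)
  r_2 = 2094 (mod 4913)
Final: r = 2094 with f(r) ≡ 0 mod 17^3.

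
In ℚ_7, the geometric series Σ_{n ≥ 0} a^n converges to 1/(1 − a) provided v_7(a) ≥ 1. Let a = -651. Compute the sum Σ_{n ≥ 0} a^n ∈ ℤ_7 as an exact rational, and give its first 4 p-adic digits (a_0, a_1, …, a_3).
Σ a^n = 1/(1 − a) = 1/652;  first 4 digits = (1, 5, 4, 0)

v_7(a) = 1 ≥ 1, so the series converges in ℤ_7 to 1/(1 − a) = 1/(1 − (-651)) = 1/652. Expand this rational in ℤ_7: compute digits iteratively via d_i = x_i mod 7, x_{i+1} = (x_i − d_i)/7. The first 4 digits are (1, 5, 4, 0).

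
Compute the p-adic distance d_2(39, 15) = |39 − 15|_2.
d_2(39, 15) = 1/8

Step 1 — x − y = 39 − 15 = 24. Step 2 — v_2(24) = 3 (factor: 24 = (2^3 · 3); the sign does not affect v_p). Step 3 — |x − y|_2 = 2^{-3} = 1/8.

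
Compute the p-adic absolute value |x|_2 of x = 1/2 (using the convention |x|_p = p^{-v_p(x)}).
|1/2|_2 = 2

Step 1 — compute v_2(x) by factoring powers of 2 out of the numerator and denominator: v_2(1/2) = -1. Step 2 — apply |x|_p = p^{-v_p(x)} = 2^{1} = 2.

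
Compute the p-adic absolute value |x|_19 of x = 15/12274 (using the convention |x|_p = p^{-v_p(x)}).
|15/12274|_19 = 361

Step 1 — compute v_19(x) by factoring powers of 19 out of the numerator and denominator: v_19(15/12274) = -2. Step 2 — apply |x|_p = p^{-v_p(x)} = 19^{2} = 361.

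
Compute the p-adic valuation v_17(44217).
v_17(44217) = 3

v_17(n) is the largest exponent k such that 17^k divides n. Factor out: 44217 = 17^3 · 9. (Sign doesn't affect v_p.) So v_17(44217) = 3.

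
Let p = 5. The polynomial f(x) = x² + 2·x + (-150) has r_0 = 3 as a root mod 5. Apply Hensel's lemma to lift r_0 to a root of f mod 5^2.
r_1 = 23 (mod 25)

Hensel: r_{i+1} = r_i − f(r_i)·(f′(r_i))^{-1} mod 5^{i+2}, f′(x) = 2x + 2. Iterate:
  r_0 = 3 (mod 5)
  r_1 = 23 (mod 25)
Final: r = 23 satisfies f(r) ≡ 0 mod 5^2.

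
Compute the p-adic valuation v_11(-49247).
v_11(-49247) = 3

v_11(n) is the largest exponent k such that 11^k divides n. Factor out: -49247 = -11^3 · 37. (Sign doesn't affect v_p.) So v_11(-49247) = 3.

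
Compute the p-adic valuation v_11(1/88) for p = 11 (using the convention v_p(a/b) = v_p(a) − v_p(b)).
v_11(1/88) = -1

Factor powers of 11 from the numerator and denominator of the reduced fraction: 1 = 11^0 · 1 and 88 = 11^1 · 8. Apply v_p(a/b) = v_p(a) − v_p(b): v_11(1/88) = 0 − 1 = -1.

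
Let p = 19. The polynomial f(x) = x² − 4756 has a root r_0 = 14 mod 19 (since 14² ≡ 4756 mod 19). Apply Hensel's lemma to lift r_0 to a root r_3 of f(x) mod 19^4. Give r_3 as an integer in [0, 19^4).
r_3 = 10388 (mod 130321)

Hensel's recurrence: r_{i+1} = r_i − f(r_i)·(f′(r_i))^{-1} mod 19^{i+2}, with f′(x) = 2x. Iterate:
  r_0 = 14 (mod 19)
  r_1 = 280 (mod 361)
  r_2 = 3529 (mod 6859)
  r_3 = 10388 (mod 130321)
Final: r_3 = 10388, and one checks f(r_3) ≡ 0 mod 19^4.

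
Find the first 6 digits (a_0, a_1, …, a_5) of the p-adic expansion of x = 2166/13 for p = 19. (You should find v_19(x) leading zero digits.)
(a_0, …, a_5) = (0, 0, 18, 2, 13, 11)

v_19(2166/13) = 2, so a_0 = ... = a_1 = 0. Factor out: x = 19^2 · u with u = 6/13 a unit in ℤ_19. Expand u iteratively via a_{v+i} = u_i mod 19, u_{i+1} = (u_i − a_{v+i})/19:
  u_0 = 6/13;  a_2 = 18;  u_1 = (u_0 − 18)/19 = -12/13
  u_1 = -12/13;  a_3 = 2;  u_2 = (u_1 − 2)/19 = -2/13
  u_2 = -2/13;  a_4 = 13;  u_3 = (u_2 − 13)/19 = -9/13
  u_3 = -9/13;  a_5 = 11;  u_4 = (u_3 − 11)/19 = -8/13
Digits: (0, 0, 18, 2, 13, 11).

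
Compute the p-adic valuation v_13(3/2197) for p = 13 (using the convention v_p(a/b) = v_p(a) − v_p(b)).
v_13(3/2197) = -3

Factor powers of 13 from the numerator and denominator of the reduced fraction: 3 = 13^0 · 3 and 2197 = 13^3 · 1. Apply v_p(a/b) = v_p(a) − v_p(b): v_13(3/2197) = 0 − 3 = -3.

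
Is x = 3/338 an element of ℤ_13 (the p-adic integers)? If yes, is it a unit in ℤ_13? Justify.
x ∉ ℤ_13 (v_13(x) = -2 < 0)

ℤ_13 = {x ∈ ℚ_13 : v_13(x) ≥ 0} and ℤ_13^× = {x ∈ ℤ_13 : v_13(x) = 0}. Here v_13(3/338) = v_13(num) − v_13(den) = -2; compare against these criteria.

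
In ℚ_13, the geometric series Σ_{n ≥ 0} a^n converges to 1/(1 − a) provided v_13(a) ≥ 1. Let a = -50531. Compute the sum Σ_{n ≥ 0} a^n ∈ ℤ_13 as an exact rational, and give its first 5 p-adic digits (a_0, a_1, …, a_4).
Σ a^n = 1/(1 − a) = 1/50532;  first 5 digits = (1, 0, 0, 3, 11)

v_13(a) = 3 ≥ 1, so the series converges in ℤ_13 to 1/(1 − a) = 1/(1 − (-50531)) = 1/50532. Expand this rational in ℤ_13: compute digits iteratively via d_i = x_i mod 13, x_{i+1} = (x_i − d_i)/13. The first 5 digits are (1, 0, 0, 3, 11).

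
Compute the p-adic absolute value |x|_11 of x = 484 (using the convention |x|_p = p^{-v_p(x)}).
|484|_11 = 1/121

Step 1 — compute v_11(x) by factoring powers of 11 out of the numerator and denominator: v_11(484) = 2. Step 2 — apply |x|_p = p^{-v_p(x)} = 11^{-2} = 1/121.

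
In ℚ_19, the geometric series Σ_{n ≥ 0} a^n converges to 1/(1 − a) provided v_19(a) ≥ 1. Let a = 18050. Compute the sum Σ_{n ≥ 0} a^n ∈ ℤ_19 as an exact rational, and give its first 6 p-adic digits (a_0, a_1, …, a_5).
Σ a^n = 1/(1 − a) = -1/18049;  first 6 digits = (1, 0, 12, 2, 11, 17)

v_19(a) = 2 ≥ 1, so the series converges in ℤ_19 to 1/(1 − a) = 1/(1 − 18050) = -1/18049. Expand this rational in ℤ_19: compute digits iteratively via d_i = x_i mod 19, x_{i+1} = (x_i − d_i)/19. The first 6 digits are (1, 0, 12, 2, 11, 17).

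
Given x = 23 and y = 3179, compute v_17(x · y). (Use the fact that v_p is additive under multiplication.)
v_17(73117) = 2

v_p(x) = 0 (factor: 23 = 17^0 · 23); v_p(y) = 2 (factor: 3179 = 17^2 · 11). Additivity: v_p(xy) = v_p(x) + v_p(y) = 0 + 2 = 2. (Direct check: xy = 73117 = 17^2 · (253).)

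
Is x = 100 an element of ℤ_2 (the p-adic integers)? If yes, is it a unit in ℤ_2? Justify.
x ∈ ℤ_2 but not a unit; v_2(x) = 2 > 0

ℤ_2 = {x ∈ ℚ_2 : v_2(x) ≥ 0} and ℤ_2^× = {x ∈ ℤ_2 : v_2(x) = 0}. Here v_2(100) = v_2(num) − v_2(den) = 2; compare against these criteria.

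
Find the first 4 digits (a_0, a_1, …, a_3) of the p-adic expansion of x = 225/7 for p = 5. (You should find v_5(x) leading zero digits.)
(a_0, …, a_3) = (0, 0, 2, 2)

v_5(225/7) = 2, so a_0 = ... = a_1 = 0. Factor out: x = 5^2 · u with u = 9/7 a unit in ℤ_5. Expand u iteratively via a_{v+i} = u_i mod 5, u_{i+1} = (u_i − a_{v+i})/5:
  u_0 = 9/7;  a_2 = 2;  u_1 = (u_0 − 2)/5 = -1/7
  u_1 = -1/7;  a_3 = 2;  u_2 = (u_1 − 2)/5 = -3/7
Digits: (0, 0, 2, 2).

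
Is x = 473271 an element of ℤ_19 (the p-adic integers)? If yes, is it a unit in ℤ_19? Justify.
x ∈ ℤ_19 but not a unit; v_19(x) = 3 > 0

ℤ_19 = {x ∈ ℚ_19 : v_19(x) ≥ 0} and ℤ_19^× = {x ∈ ℤ_19 : v_19(x) = 0}. Here v_19(473271) = v_19(num) − v_19(den) = 3; compare against these criteria.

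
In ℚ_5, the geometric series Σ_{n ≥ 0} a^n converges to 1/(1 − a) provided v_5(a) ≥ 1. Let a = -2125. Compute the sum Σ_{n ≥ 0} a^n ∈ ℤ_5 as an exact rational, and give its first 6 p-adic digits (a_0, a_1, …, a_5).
Σ a^n = 1/(1 − a) = 1/2126;  first 6 digits = (1, 0, 0, 3, 1, 4)

v_5(a) = 3 ≥ 1, so the series converges in ℤ_5 to 1/(1 − a) = 1/(1 − (-2125)) = 1/2126. Expand this rational in ℤ_5: compute digits iteratively via d_i = x_i mod 5, x_{i+1} = (x_i − d_i)/5. The first 6 digits are (1, 0, 0, 3, 1, 4).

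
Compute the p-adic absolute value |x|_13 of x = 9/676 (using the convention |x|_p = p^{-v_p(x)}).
|9/676|_13 = 169

Step 1 — compute v_13(x) by factoring powers of 13 out of the numerator and denominator: v_13(9/676) = -2. Step 2 — apply |x|_p = p^{-v_p(x)} = 13^{2} = 169.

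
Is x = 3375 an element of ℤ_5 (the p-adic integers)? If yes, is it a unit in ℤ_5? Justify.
x ∈ ℤ_5 but not a unit; v_5(x) = 3 > 0

ℤ_5 = {x ∈ ℚ_5 : v_5(x) ≥ 0} and ℤ_5^× = {x ∈ ℤ_5 : v_5(x) = 0}. Here v_5(3375) = v_5(num) − v_5(den) = 3; compare against these criteria.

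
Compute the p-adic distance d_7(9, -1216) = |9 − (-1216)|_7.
d_7(9, -1216) = 1/49

Step 1 — x − y = 9 − (-1216) = 1225. Step 2 — v_7(1225) = 2 (factor: 1225 = (7^2 · 25); the sign does not affect v_p). Step 3 — |x − y|_7 = 7^{-2} = 1/49.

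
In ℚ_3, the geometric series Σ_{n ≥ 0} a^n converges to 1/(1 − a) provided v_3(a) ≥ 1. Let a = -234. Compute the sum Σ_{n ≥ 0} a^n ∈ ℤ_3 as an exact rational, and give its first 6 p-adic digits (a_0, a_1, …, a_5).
Σ a^n = 1/(1 − a) = 1/235;  first 6 digits = (1, 0, 1, 0, 1, 2)

v_3(a) = 2 ≥ 1, so the series converges in ℤ_3 to 1/(1 − a) = 1/(1 − (-234)) = 1/235. Expand this rational in ℤ_3: compute digits iteratively via d_i = x_i mod 3, x_{i+1} = (x_i − d_i)/3. The first 6 digits are (1, 0, 1, 0, 1, 2).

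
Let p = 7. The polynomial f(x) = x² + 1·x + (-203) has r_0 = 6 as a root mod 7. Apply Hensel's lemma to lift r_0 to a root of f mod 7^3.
r_2 = 188 (mod 343)

Hensel: r_{i+1} = r_i − f(r_i)·(f′(r_i))^{-1} mod 7^{i+2}, f′(x) = 2x + 1. Iterate:
  r_0 = 6 (mod 7)
  r_1 = 41 (mod 49)
  r_2 = 188 (mod 343)
Final: r = 188 satisfies f(r) ≡ 0 mod 7^3.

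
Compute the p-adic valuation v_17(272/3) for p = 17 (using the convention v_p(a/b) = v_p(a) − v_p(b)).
v_17(272/3) = 1

Factor powers of 17 from the numerator and denominator of the reduced fraction: 272 = 17^1 · 16 and 3 = 17^0 · 3. Apply v_p(a/b) = v_p(a) − v_p(b): v_17(272/3) = 1 − 0 = 1.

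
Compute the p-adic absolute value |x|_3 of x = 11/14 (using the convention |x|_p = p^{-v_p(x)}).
|11/14|_3 = 1

Step 1 — compute v_3(x) by factoring powers of 3 out of the numerator and denominator: v_3(11/14) = 0. Step 2 — apply |x|_p = p^{-v_p(x)} = 3^{0} = 1.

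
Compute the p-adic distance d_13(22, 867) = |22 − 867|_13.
d_13(22, 867) = 1/169

Step 1 — x − y = 22 − 867 = -845. Step 2 — v_13(-845) = 2 (factor: -845 = −(13^2 · 5); the sign does not affect v_p). Step 3 — |x − y|_13 = 13^{-2} = 1/169.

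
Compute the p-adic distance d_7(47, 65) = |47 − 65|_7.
d_7(47, 65) = 1

Step 1 — x − y = 47 − 65 = -18. Step 2 — v_7(-18) = 0 (factor: -18 = −(7^0 · 18); the sign does not affect v_p). Step 3 — |x − y|_7 = 7^{0} = 1.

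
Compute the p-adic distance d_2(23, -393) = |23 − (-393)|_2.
d_2(23, -393) = 1/32

Step 1 — x − y = 23 − (-393) = 416. Step 2 — v_2(416) = 5 (factor: 416 = (2^5 · 13); the sign does not affect v_p). Step 3 — |x − y|_2 = 2^{-5} = 1/32.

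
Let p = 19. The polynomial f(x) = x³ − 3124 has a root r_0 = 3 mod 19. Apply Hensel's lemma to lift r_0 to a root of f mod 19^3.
r_2 = 4316 (mod 6859)

Hensel: r_{i+1} = r_i − f(r_i)/f′(r_i) mod 19^{i+2}, where f′(x) = 3x². Iterate:
  r_0 = 3 (mod 19)
  r_1 = 345 (mod 361)
  r_2 = 4316 (mod 6859)
Final: r = 4316 with f(r) ≡ 0 mod 19^3.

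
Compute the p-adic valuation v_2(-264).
v_2(-264) = 3

v_2(n) is the largest exponent k such that 2^k divides n. Factor out: -264 = -2^3 · 33. (Sign doesn't affect v_p.) So v_2(-264) = 3.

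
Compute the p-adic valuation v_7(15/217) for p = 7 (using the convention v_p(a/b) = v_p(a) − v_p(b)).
v_7(15/217) = -1

Factor powers of 7 from the numerator and denominator of the reduced fraction: 15 = 7^0 · 15 and 217 = 7^1 · 31. Apply v_p(a/b) = v_p(a) − v_p(b): v_7(15/217) = 0 − 1 = -1.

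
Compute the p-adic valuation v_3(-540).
v_3(-540) = 3

v_3(n) is the largest exponent k such that 3^k divides n. Factor out: -540 = -3^3 · 20. (Sign doesn't affect v_p.) So v_3(-540) = 3.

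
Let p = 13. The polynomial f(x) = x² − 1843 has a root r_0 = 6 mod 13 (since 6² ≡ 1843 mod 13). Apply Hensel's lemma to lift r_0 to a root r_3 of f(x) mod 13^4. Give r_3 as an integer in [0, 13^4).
r_3 = 8170 (mod 28561)

Hensel's recurrence: r_{i+1} = r_i − f(r_i)·(f′(r_i))^{-1} mod 13^{i+2}, with f′(x) = 2x. Iterate:
  r_0 = 6 (mod 13)
  r_1 = 58 (mod 169)
  r_2 = 1579 (mod 2197)
  r_3 = 8170 (mod 28561)
Final: r_3 = 8170, and one checks f(r_3) ≡ 0 mod 13^4.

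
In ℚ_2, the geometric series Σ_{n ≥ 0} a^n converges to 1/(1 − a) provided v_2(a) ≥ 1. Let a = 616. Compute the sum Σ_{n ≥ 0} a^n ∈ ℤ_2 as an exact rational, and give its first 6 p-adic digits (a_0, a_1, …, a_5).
Σ a^n = 1/(1 − a) = -1/615;  first 6 digits = (1, 0, 0, 1, 0, 1)

v_2(a) = 3 ≥ 1, so the series converges in ℤ_2 to 1/(1 − a) = 1/(1 − 616) = -1/615. Expand this rational in ℤ_2: compute digits iteratively via d_i = x_i mod 2, x_{i+1} = (x_i − d_i)/2. The first 6 digits are (1, 0, 0, 1, 0, 1).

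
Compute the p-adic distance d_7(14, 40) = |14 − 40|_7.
d_7(14, 40) = 1

Step 1 — x − y = 14 − 40 = -26. Step 2 — v_7(-26) = 0 (factor: -26 = −(7^0 · 26); the sign does not affect v_p). Step 3 — |x − y|_7 = 7^{0} = 1.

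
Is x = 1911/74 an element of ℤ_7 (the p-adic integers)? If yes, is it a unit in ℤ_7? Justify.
x ∈ ℤ_7 but not a unit; v_7(x) = 2 > 0

ℤ_7 = {x ∈ ℚ_7 : v_7(x) ≥ 0} and ℤ_7^× = {x ∈ ℤ_7 : v_7(x) = 0}. Here v_7(1911/74) = v_7(num) − v_7(den) = 2; compare against these criteria.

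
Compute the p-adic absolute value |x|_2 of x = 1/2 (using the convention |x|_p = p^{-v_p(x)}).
|1/2|_2 = 2

Step 1 — compute v_2(x) by factoring powers of 2 out of the numerator and denominator: v_2(1/2) = -1. Step 2 — apply |x|_p = p^{-v_p(x)} = 2^{1} = 2.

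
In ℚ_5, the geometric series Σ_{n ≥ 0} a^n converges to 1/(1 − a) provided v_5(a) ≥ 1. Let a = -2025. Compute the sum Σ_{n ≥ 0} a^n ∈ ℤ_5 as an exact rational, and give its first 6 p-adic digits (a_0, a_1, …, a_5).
Σ a^n = 1/(1 − a) = 1/2026;  first 6 digits = (1, 0, 4, 3, 2, 1)

v_5(a) = 2 ≥ 1, so the series converges in ℤ_5 to 1/(1 − a) = 1/(1 − (-2025)) = 1/2026. Expand this rational in ℤ_5: compute digits iteratively via d_i = x_i mod 5, x_{i+1} = (x_i − d_i)/5. The first 6 digits are (1, 0, 4, 3, 2, 1).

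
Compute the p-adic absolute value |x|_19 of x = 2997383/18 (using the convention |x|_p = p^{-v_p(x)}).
|2997383/18|_19 = 1/130321

Step 1 — compute v_19(x) by factoring powers of 19 out of the numerator and denominator: v_19(2997383/18) = 4. Step 2 — apply |x|_p = p^{-v_p(x)} = 19^{-4} = 1/130321.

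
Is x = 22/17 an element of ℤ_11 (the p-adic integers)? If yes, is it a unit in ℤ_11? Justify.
x ∈ ℤ_11 but not a unit; v_11(x) = 1 > 0

ℤ_11 = {x ∈ ℚ_11 : v_11(x) ≥ 0} and ℤ_11^× = {x ∈ ℤ_11 : v_11(x) = 0}. Here v_11(22/17) = v_11(num) − v_11(den) = 1; compare against these criteria.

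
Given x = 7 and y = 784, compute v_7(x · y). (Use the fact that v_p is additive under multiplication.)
v_7(5488) = 3

v_p(x) = 1 (factor: 7 = 7^1 · 1); v_p(y) = 2 (factor: 784 = 7^2 · 16). Additivity: v_p(xy) = v_p(x) + v_p(y) = 1 + 2 = 3. (Direct check: xy = 5488 = 7^3 · (16).)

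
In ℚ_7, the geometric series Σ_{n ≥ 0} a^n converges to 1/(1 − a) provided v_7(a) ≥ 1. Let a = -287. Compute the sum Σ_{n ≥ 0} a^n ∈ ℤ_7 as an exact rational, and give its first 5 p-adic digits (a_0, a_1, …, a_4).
Σ a^n = 1/(1 − a) = 1/288;  first 5 digits = (1, 1, 2, 2, 3)

v_7(a) = 1 ≥ 1, so the series converges in ℤ_7 to 1/(1 − a) = 1/(1 − (-287)) = 1/288. Expand this rational in ℤ_7: compute digits iteratively via d_i = x_i mod 7, x_{i+1} = (x_i − d_i)/7. The first 5 digits are (1, 1, 2, 2, 3).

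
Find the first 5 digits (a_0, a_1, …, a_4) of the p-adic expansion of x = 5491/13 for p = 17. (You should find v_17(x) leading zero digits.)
(a_0, …, a_4) = (0, 0, 8, 14, 7)

v_17(5491/13) = 2, so a_0 = ... = a_1 = 0. Factor out: x = 17^2 · u with u = 19/13 a unit in ℤ_17. Expand u iteratively via a_{v+i} = u_i mod 17, u_{i+1} = (u_i − a_{v+i})/17:
  u_0 = 19/13;  a_2 = 8;  u_1 = (u_0 − 8)/17 = -5/13
  u_1 = -5/13;  a_3 = 14;  u_2 = (u_1 − 14)/17 = -11/13
  u_2 = -11/13;  a_4 = 7;  u_3 = (u_2 − 7)/17 = -6/13
Digits: (0, 0, 8, 14, 7).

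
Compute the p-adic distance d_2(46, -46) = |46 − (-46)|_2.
d_2(46, -46) = 1/4

Step 1 — x − y = 46 − (-46) = 92. Step 2 — v_2(92) = 2 (factor: 92 = (2^2 · 23); the sign does not affect v_p). Step 3 — |x − y|_2 = 2^{-2} = 1/4.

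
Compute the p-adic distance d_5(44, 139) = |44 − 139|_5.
d_5(44, 139) = 1/5

Step 1 — x − y = 44 − 139 = -95. Step 2 — v_5(-95) = 1 (factor: -95 = −(5^1 · 19); the sign does not affect v_p). Step 3 — |x − y|_5 = 5^{-1} = 1/5.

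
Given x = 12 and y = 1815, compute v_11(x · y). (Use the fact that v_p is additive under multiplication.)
v_11(21780) = 2

v_p(x) = 0 (factor: 12 = 11^0 · 12); v_p(y) = 2 (factor: 1815 = 11^2 · 15). Additivity: v_p(xy) = v_p(x) + v_p(y) = 0 + 2 = 2. (Direct check: xy = 21780 = 11^2 · (180).)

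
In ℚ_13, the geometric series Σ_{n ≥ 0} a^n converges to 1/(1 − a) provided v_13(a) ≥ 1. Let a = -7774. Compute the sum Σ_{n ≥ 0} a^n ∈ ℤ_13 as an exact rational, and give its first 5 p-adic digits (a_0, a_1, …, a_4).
Σ a^n = 1/(1 − a) = 1/7775;  first 5 digits = (1, 0, 6, 9, 9)

v_13(a) = 2 ≥ 1, so the series converges in ℤ_13 to 1/(1 − a) = 1/(1 − (-7774)) = 1/7775. Expand this rational in ℤ_13: compute digits iteratively via d_i = x_i mod 13, x_{i+1} = (x_i − d_i)/13. The first 5 digits are (1, 0, 6, 9, 9).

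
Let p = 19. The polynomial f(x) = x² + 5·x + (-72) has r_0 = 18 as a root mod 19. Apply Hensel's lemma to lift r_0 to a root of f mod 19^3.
r_2 = 3875 (mod 6859)

Hensel: r_{i+1} = r_i − f(r_i)·(f′(r_i))^{-1} mod 19^{i+2}, f′(x) = 2x + 5. Iterate:
  r_0 = 18 (mod 19)
  r_1 = 265 (mod 361)
  r_2 = 3875 (mod 6859)
Final: r = 3875 satisfies f(r) ≡ 0 mod 19^3.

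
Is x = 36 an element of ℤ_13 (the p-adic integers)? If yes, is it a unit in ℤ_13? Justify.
x ∈ ℤ_13^× (unit); v_13(x) = 0

ℤ_13 = {x ∈ ℚ_13 : v_13(x) ≥ 0} and ℤ_13^× = {x ∈ ℤ_13 : v_13(x) = 0}. Here v_13(36) = v_13(num) − v_13(den) = 0; compare against these criteria.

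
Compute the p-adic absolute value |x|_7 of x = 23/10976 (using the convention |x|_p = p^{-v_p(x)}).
|23/10976|_7 = 343

Step 1 — compute v_7(x) by factoring powers of 7 out of the numerator and denominator: v_7(23/10976) = -3. Step 2 — apply |x|_p = p^{-v_p(x)} = 7^{3} = 343.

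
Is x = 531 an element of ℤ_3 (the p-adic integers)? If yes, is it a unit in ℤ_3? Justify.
x ∈ ℤ_3 but not a unit; v_3(x) = 2 > 0

ℤ_3 = {x ∈ ℚ_3 : v_3(x) ≥ 0} and ℤ_3^× = {x ∈ ℤ_3 : v_3(x) = 0}. Here v_3(531) = v_3(num) − v_3(den) = 2; compare against these criteria.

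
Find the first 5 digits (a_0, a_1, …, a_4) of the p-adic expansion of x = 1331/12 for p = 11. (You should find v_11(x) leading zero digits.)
(a_0, …, a_4) = (0, 0, 0, 1, 10)

v_11(1331/12) = 3, so a_0 = ... = a_2 = 0. Factor out: x = 11^3 · u with u = 1/12 a unit in ℤ_11. Expand u iteratively via a_{v+i} = u_i mod 11, u_{i+1} = (u_i − a_{v+i})/11:
  u_0 = 1/12;  a_3 = 1;  u_1 = (u_0 − 1)/11 = -1/12
  u_1 = -1/12;  a_4 = 10;  u_2 = (u_1 − 10)/11 = -11/12
Digits: (0, 0, 0, 1, 10).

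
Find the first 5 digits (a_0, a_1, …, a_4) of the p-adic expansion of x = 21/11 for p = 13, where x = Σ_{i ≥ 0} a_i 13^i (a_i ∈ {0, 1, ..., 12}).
(a_0, …, a_4) = (9, 3, 8, 10, 11)

v_13(21/11) = 0 (numerator and denominator both coprime to 13), so x ∈ ℤ_13^×. Compute digits iteratively via a_i = x_i mod 13, x_{i+1} = (x_i − a_i)/13, with x_0 = x:
  x_0 = 21/11;  a_0 = 9;  x_1 = (x_0 − 9)/13 = -6/11
  x_1 = -6/11;  a_1 = 3;  x_2 = (x_1 − 3)/13 = -3/11
  x_2 = -3/11;  a_2 = 8;  x_3 = (x_2 − 8)/13 = -7/11
  x_3 = -7/11;  a_3 = 10;  x_4 = (x_3 − 10)/13 = -9/11
  x_4 = -9/11;  a_4 = 11;  x_5 = (x_4 − 11)/13 = -10/11
Digits: (9, 3, 8, 10, 11).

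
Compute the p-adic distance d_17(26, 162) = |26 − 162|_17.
d_17(26, 162) = 1/17

Step 1 — x − y = 26 − 162 = -136. Step 2 — v_17(-136) = 1 (factor: -136 = −(17^1 · 8); the sign does not affect v_p). Step 3 — |x − y|_17 = 17^{-1} = 1/17.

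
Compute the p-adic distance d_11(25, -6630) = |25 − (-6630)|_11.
d_11(25, -6630) = 1/1331

Step 1 — x − y = 25 − (-6630) = 6655. Step 2 — v_11(6655) = 3 (factor: 6655 = (11^3 · 5); the sign does not affect v_p). Step 3 — |x − y|_11 = 11^{-3} = 1/1331.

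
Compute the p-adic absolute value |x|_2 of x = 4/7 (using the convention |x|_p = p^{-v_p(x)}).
|4/7|_2 = 1/4

Step 1 — compute v_2(x) by factoring powers of 2 out of the numerator and denominator: v_2(4/7) = 2. Step 2 — apply |x|_p = p^{-v_p(x)} = 2^{-2} = 1/4.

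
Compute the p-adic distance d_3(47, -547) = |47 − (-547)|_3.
d_3(47, -547) = 1/27

Step 1 — x − y = 47 − (-547) = 594. Step 2 — v_3(594) = 3 (factor: 594 = (3^3 · 22); the sign does not affect v_p). Step 3 — |x − y|_3 = 3^{-3} = 1/27.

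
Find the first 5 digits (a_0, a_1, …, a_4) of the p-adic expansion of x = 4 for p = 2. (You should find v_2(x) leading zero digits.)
(a_0, …, a_4) = (0, 0, 1, 0, 0)

v_2(4) = 2, so a_0 = ... = a_1 = 0. Factor out: x = 2^2 · u with u = 1 a unit in ℤ_2. Expand u iteratively via a_{v+i} = u_i mod 2, u_{i+1} = (u_i − a_{v+i})/2:
  u_0 = 1;  a_2 = 1;  u_1 = (u_0 − 1)/2 = 0
  u_1 = 0;  a_3 = 0;  u_2 = (u_1 − 0)/2 = 0
  u_2 = 0;  a_4 = 0;  u_3 = (u_2 − 0)/2 = 0
Digits: (0, 0, 1, 0, 0).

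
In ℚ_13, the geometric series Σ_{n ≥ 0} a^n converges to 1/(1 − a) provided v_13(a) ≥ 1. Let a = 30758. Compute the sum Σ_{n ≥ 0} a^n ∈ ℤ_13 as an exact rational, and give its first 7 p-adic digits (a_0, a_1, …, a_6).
Σ a^n = 1/(1 − a) = -1/30757;  first 7 digits = (1, 0, 0, 1, 1, 0, 1)

v_13(a) = 3 ≥ 1, so the series converges in ℤ_13 to 1/(1 − a) = 1/(1 − 30758) = -1/30757. Expand this rational in ℤ_13: compute digits iteratively via d_i = x_i mod 13, x_{i+1} = (x_i − d_i)/13. The first 7 digits are (1, 0, 0, 1, 1, 0, 1).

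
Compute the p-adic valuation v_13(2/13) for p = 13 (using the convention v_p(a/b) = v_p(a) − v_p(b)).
v_13(2/13) = -1

Factor powers of 13 from the numerator and denominator of the reduced fraction: 2 = 13^0 · 2 and 13 = 13^1 · 1. Apply v_p(a/b) = v_p(a) − v_p(b): v_13(2/13) = 0 − 1 = -1.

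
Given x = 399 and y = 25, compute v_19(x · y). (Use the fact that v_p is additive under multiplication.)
v_19(9975) = 1

v_p(x) = 1 (factor: 399 = 19^1 · 21); v_p(y) = 0 (factor: 25 = 19^0 · 25). Additivity: v_p(xy) = v_p(x) + v_p(y) = 1 + 0 = 1. (Direct check: xy = 9975 = 19^1 · (525).)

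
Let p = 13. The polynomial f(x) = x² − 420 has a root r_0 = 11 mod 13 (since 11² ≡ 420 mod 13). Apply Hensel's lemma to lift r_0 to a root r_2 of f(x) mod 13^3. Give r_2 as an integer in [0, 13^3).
r_2 = 401 (mod 2197)

Hensel's recurrence: r_{i+1} = r_i − f(r_i)·(f′(r_i))^{-1} mod 13^{i+2}, with f′(x) = 2x. Iterate:
  r_0 = 11 (mod 13)
  r_1 = 63 (mod 169)
  r_2 = 401 (mod 2197)
Final: r_2 = 401, and one checks f(r_2) ≡ 0 mod 13^3.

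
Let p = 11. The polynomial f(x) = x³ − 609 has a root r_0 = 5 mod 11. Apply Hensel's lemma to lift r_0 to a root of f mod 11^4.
r_3 = 5087 (mod 14641)

Hensel: r_{i+1} = r_i − f(r_i)/f′(r_i) mod 11^{i+2}, where f′(x) = 3x². Iterate:
  r_0 = 5 (mod 11)
  r_1 = 5 (mod 121)
  r_2 = 1094 (mod 1331)
  r_3 = 5087 (mod 14641)
Final: r = 5087 with f(r) ≡ 0 mod 11^4.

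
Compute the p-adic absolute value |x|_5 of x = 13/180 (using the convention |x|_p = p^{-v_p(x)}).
|13/180|_5 = 5

Step 1 — compute v_5(x) by factoring powers of 5 out of the numerator and denominator: v_5(13/180) = -1. Step 2 — apply |x|_p = p^{-v_p(x)} = 5^{1} = 5.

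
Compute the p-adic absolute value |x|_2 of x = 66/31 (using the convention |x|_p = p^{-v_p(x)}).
|66/31|_2 = 1/2

Step 1 — compute v_2(x) by factoring powers of 2 out of the numerator and denominator: v_2(66/31) = 1. Step 2 — apply |x|_p = p^{-v_p(x)} = 2^{-1} = 1/2.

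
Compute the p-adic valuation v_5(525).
v_5(525) = 2

v_5(n) is the largest exponent k such that 5^k divides n. Factor out: 525 = 5^2 · 21. (Sign doesn't affect v_p.) So v_5(525) = 2.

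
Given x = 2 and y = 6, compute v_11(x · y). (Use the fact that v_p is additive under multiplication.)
v_11(12) = 0

v_p(x) = 0 (factor: 2 = 11^0 · 2); v_p(y) = 0 (factor: 6 = 11^0 · 6). Additivity: v_p(xy) = v_p(x) + v_p(y) = 0 + 0 = 0. (Direct check: xy = 12 = 11^0 · (12).)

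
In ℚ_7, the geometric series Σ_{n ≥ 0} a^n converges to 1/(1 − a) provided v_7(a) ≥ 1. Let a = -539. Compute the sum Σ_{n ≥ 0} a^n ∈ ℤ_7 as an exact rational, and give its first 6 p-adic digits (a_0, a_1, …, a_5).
Σ a^n = 1/(1 − a) = 1/540;  first 6 digits = (1, 0, 3, 5, 1, 3)

v_7(a) = 2 ≥ 1, so the series converges in ℤ_7 to 1/(1 − a) = 1/(1 − (-539)) = 1/540. Expand this rational in ℤ_7: compute digits iteratively via d_i = x_i mod 7, x_{i+1} = (x_i − d_i)/7. The first 6 digits are (1, 0, 3, 5, 1, 3).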